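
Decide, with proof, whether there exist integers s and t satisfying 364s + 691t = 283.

s = 90, t = -47

Since gcd(364, 691) = 1, every integer is an integer combination of 364 and 691.
Run the Euclidean algorithm on 691 and 364: 691 = 1·364 + 327, 364 = 1·327 + 37, 327 = 8·37 + 31, 37 = 1·31 + 6, 31 = 5·6 + 1, 6 = 6·1 + 0.
Back-substituting, 1 = 31 − 5·6 = 31 − 5·(37 − 1·31) = −5·37 + 6·31 = −5·37 + 6·(327 − 8·37) = 6·327 − 53·37 = 6·327 − 53·(364 − 1·327) = −53·364 + 59·327 = −53·364 + 59·(691 − 1·364) = 59·691 − 112·364; that is, 364·(-112) + 691·59 = 1.
Scaling by 283 gives the particular solution (s, t) = (-31696, 16697).
The general solution is s = -31696 + 691k, t = 16697 − 364k; taking k = 46 gives the smaller pair s = 90, t = -47.
Indeed 364·90 + 691·(-47) = 32760 − 32477 = 283.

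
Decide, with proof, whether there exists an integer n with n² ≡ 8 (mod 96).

Since 3 ∣ 96, a solution of n² ≡ 8 (mod 96) would also satisfy n² ≡ 8 ≡ 2 (mod 3).
Squares mod 3 repeat after n = 1 (as (−n)² = n²); for n = 0..1 they are 0, 1.
The set of squares mod 3 is therefore {0, 1}, which does not contain 2.
Therefore n² ≡ 8 (mod 96) has no solution.

No, no such integer exists.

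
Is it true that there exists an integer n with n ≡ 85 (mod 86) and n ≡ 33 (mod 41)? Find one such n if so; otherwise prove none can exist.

The moduli 86 and 41 are coprime, so by the Chinese Remainder Theorem a unique solution modulo 3526 exists.
Write n = 85 + 86t and require 85 + 86t ≡ 33 (mod 41), i.e. 86t ≡ 30 (mod 41).
86 ≡ 4 (mod 41), so this reads 4t ≡ 30 (mod 41). Invert 4 mod 41 by the Euclidean algorithm: 41 = 10·4 + 1, 4 = 4·1 + 0; back-substituting, 1 = 41 − 10·4. Hence 4·(-10) ≡ 1, so 4⁻¹ ≡ -10 ≡ 31 (mod 41).
Multiplying by 31: t ≡ 31·30 = 930 ≡ 28 (mod 41).
With t = 28: n = 85 + 86·28 = 2493.
Indeed 2493 ≡ 85 (mod 86) and 2493 ≡ 33 (mod 41).

n = 2493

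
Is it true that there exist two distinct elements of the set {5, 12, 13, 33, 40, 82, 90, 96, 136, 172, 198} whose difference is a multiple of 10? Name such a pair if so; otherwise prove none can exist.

Both 12 and 82 leave remainder 2 on division by 10; their difference 70 = 7·10 is a multiple of 10.

12 and 82 are such a pair.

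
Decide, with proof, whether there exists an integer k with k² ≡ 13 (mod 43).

k = 23

k = 23 works: 23² = 529, and 529 − 13 = 516 = 12·43.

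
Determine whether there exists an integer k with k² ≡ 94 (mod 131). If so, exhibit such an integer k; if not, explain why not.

k = 116

Take k = 116. Then 116² = 13456 = 102·131 + 94, so 116² ≡ 94 (mod 131).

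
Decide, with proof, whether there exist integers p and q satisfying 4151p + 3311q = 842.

No, no such integers exist.

Any value of 4151p + 3311q is a multiple of gcd(4151, 3311) = 7.
However 842 leaves remainder 2 on division by 7.
So the equation is unsolvable over ℤ.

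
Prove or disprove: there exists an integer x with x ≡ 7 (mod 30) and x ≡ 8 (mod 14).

gcd(30, 14) = 2. If x ≡ 7 (mod 30) and x ≡ 8 (mod 14), then x ≡ 7 (mod 2) and x ≡ 8 (mod 2).
These are incompatible: 7 − 8 = -1 is not divisible by 2.
Therefore no such x exists.

No such integer exists.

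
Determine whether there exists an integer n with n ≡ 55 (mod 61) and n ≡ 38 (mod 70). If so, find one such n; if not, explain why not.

The moduli 61 and 70 are coprime, so by the Chinese Remainder Theorem a unique solution modulo 4270 exists.
Any solution of the first congruence is n = 55 + 61t; substituting into the second, 61t ≡ 38 − 55 ≡ 53 (mod 70).
Note 61·31 = 1891 ≡ 1 (mod 70) (as 1891 − 1 = 27·70), so 61⁻¹ ≡ 31.
Therefore t ≡ 31·53 = 1643 ≡ 33 (mod 70).
With t = 33: n = 55 + 61·33 = 2068.
Verify: 2068 = 33·61 + 55 and 2068 = 29·70 + 38. ✓

n = 2068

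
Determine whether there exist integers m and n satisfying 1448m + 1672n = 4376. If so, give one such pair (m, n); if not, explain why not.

Since gcd(1448, 1672) = 8 and 4376 = 8·547, Bézout's identity guarantees a solution.
Dividing through by 8 reduces the equation to 181m + 209n = 547.
Dividing repeatedly: 209 = 1·181 + 28, 181 = 6·28 + 13, 28 = 2·13 + 2, 13 = 6·2 + 1, 2 = 2·1 + 0.
Back-substituting, 1 = 13 − 6·2 = 13 − 6·(28 − 2·13) = −6·28 + 13·13 = −6·28 + 13·(181 − 6·28) = 13·181 − 84·28 = 13·181 − 84·(209 − 1·181) = −84·209 + 97·181; that is, 181·97 + 209·(-84) = 1.
Times 547: 181·53059 + 209·(-45948) = 547, so (53059, -45948) solves it.
The general solution is m = 53059 + 209k, n = -45948 − 181k; taking k = -253 gives the smaller pair m = 182, n = -155.
Check: 1448·182 + 1672·(-155) = 263536 − 259160 = 4376. ✓

m = 182, n = -155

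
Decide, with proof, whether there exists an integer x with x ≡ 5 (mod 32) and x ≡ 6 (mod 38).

No such integer exists.

Reduce both congruences modulo 2, which divides 32 and 38: they say x ≡ 5 (mod 2) and x ≡ 6 (mod 2).
However 5 ≡ 1 and 6 ≡ 0 (mod 2), and 1 ≠ 0.
So no integer satisfies both congruences.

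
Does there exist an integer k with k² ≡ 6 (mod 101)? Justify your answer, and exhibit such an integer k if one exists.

k = 39 works: 39² = 1521, and 1521 − 6 = 1515 = 15·101.

k = 39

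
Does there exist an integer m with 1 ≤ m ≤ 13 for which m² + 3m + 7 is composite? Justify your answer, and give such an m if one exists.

At m = 9: 9² + 3·9 + 7 = 115 = 5·23, which is composite.

m = 9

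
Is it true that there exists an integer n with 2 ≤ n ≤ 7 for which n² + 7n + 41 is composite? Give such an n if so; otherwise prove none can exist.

n = 6

At n = 6: 6² + 7·6 + 41 = 119 = 7·17, which is composite.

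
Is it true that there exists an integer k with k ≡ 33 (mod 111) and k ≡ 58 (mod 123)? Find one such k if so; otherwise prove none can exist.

No, no such integer exists.

Reduce both congruences modulo 3, which divides 111 and 123: they say k ≡ 33 (mod 3) and k ≡ 58 (mod 3).
But 33 mod 3 = 0 while 58 mod 3 = 1, a contradiction.
So no integer satisfies both congruences.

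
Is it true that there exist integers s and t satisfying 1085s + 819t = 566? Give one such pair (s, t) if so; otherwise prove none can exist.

No, no such integers exist.

Any value of 1085s + 819t is a multiple of gcd(1085, 819) = 7.
However 566 leaves remainder 6 on division by 7.
Hence no integers s, t satisfy the equation.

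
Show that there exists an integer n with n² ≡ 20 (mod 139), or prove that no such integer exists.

n = 24

n = 24 works: 24² = 576, and 576 − 20 = 556 = 4·139.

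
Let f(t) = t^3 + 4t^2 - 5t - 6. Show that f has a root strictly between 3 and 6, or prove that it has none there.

No such root exists.

The endpoint values f(3) = 42 and f(6) = 324 are both positive. Claim: f(t) > 0 for every t in (3, 6).
Substitute t = 3 + u, where 0 < u < 3 on the interval. Expanding, f(3 + u) = u^3 + 13u^2 + 46u + 42.
All 4 nonzero coefficients of this polynomial in u are positive; hence for u > 0 the value is a sum of positive terms (the constant 42 among them).
Therefore f(t) > 0 throughout (3, 6), and f has no zero there.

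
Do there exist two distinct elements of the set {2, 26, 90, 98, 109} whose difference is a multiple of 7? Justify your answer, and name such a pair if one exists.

No such pair exists.

Residues mod 7: 2↦2, 26↦5, 90↦6, 98↦0, 109↦4.
These 5 residues are pairwise different, hence no difference of two elements is divisible by 7.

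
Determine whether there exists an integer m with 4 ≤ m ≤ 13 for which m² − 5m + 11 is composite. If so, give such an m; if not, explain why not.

m = 11

At m = 11: 11² − 5·11 + 11 = 77 = 7·11, which is composite.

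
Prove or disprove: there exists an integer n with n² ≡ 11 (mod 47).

Apply Euler's criterion with the prime 47: 11 is a quadratic residue iff 11^23 ≡ 1 (mod 47), and a non-residue iff it is ≡ −1.
Squaring successively (mod 47): 11^2 = 121 ≡ 27; 11^4 ≡ 27² = 729 ≡ 24; 11^8 ≡ 24² = 576 ≡ 12; 11^16 ≡ 12² = 144 ≡ 3.
Since 23 = 16 + 4 + 2 + 1, 11^23 ≡ 3 · 24 · 27 · 11; multiplying out mod 47: 3·24 = 72 ≡ 25, then 25·27 = 675 ≡ 17, then 17·11 = 187 ≡ 46. Thus 11^23 ≡ 46 ≡ −1 (mod 47).
The value −1 means 11 is a non-residue modulo 47, so n² ≡ 11 (mod 47) is impossible.

There is no such integer.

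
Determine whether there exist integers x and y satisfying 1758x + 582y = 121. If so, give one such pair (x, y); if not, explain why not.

There are no such integers.

Any value of 1758x + 582y is a multiple of gcd(1758, 582) = 6.
However 121 leaves remainder 1 on division by 6.
Therefore 1758x + 582y = 121 has no solution in integers.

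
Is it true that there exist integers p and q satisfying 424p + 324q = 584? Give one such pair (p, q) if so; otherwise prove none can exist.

gcd(424, 324) = 4, and 4 divides 584, so integer solutions exist.
Dividing through by 4 reduces the equation to 106p + 81q = 146.
Dividing repeatedly: 106 = 1·81 + 25, 81 = 3·25 + 6, 25 = 4·6 + 1, 6 = 6·1 + 0.
Unwinding: 1 = 25 − 4·6 = 25 − 4·(81 − 3·25) = −4·81 + 13·25 = −4·81 + 13·(106 − 1·81) = 13·106 − 17·81, i.e. 106·13 + 81·(-17) = 1.
Times 146: 106·1898 + 81·(-2482) = 146, so (1898, -2482) solves it.
Shifting by a multiple of (81, −106) keeps it a solution: p = 1898 − 23·81 = 35, q = -2482 + 23·106 = -44.
Check: 424·35 + 324·(-44) = 14840 − 14256 = 584. ✓

p = 35, q = -44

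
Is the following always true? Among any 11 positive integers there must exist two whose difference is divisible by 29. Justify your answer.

No; for instance {64, 65, 66, 67, 68, 69, 70, 71, 72, 73, 74} is a counterexample.

Take the 11 consecutive integers 64, 65, …, 74: their residues mod 29 are all distinct because 11 ≤ 29.
The differences between them range over 1, …, 10, none of which is divisible by 29.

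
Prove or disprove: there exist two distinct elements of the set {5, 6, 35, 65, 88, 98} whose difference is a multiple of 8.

Reduce each element modulo 8: 5↦5, 6↦6, 35↦3, 65↦1, 88↦0, 98↦2.
No residue repeats among the 6 elements, so no pair has difference ≡ 0 (mod 8).

No such pair exists.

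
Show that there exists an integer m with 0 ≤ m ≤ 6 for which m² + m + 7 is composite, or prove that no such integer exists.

At m = 6: 6² + 6 + 7 = 49 = 7·7, which is composite.

m = 6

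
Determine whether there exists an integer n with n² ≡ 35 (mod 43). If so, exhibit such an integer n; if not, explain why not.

Take n = 32. Then 32² = 1024 = 23·43 + 35, so 32² ≡ 35 (mod 43).

n = 32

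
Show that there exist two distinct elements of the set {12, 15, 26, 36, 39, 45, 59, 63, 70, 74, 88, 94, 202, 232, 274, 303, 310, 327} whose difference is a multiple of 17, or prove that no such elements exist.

Both 12 and 63 leave remainder 12 on division by 17; their difference 51 = 3·17 is a multiple of 17.

Yes: 12 and 63.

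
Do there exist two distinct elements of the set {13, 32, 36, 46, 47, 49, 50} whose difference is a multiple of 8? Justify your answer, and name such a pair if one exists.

There is no such pair.

Two integers differ by a multiple of 8 exactly when they have the same residue mod 8. The residues are 13↦5, 32↦0, 36↦4, 46↦6, 47↦7, 49↦1, 50↦2.
No residue repeats among the 7 elements, so no pair has difference ≡ 0 (mod 8).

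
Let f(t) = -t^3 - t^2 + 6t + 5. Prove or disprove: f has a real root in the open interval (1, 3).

f(1) = 9 and f(3) = -13, which have opposite signs.
As a polynomial, f is continuous on every closed interval.
By the Intermediate Value Theorem, f takes the value 0 somewhere in the open interval.

Yes, f has a root in the interval.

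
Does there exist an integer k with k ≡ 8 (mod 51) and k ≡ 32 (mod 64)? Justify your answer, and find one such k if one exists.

The moduli 51 and 64 are coprime, so by the Chinese Remainder Theorem a unique solution modulo 3264 exists.
Any solution of the first congruence is k = 8 + 51t; substituting into the second, 51t ≡ 32 − 8 ≡ 24 (mod 64).
To invert 51 modulo 64: 64 = 1·51 + 13, 51 = 3·13 + 12, 13 = 1·12 + 1, 12 = 12·1 + 0, and unwinding, 1 = 13 − 1·12 = 13 − (51 − 3·13) = −51 + 4·13 = −51 + 4·(64 − 1·51) = 4·64 − 5·51. Thus 51⁻¹ ≡ -5 ≡ 59 (mod 64).
Multiplying by 59: t ≡ 59·24 = 1416 ≡ 8 (mod 64).
Taking t = 8 gives k = 8 + 51·8 = 416.
Check: 416 mod 51 = 8, 416 mod 64 = 32. ✓

k = 416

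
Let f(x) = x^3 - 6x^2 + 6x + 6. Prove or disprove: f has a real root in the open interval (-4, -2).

f(-4) = -178 and f(-2) = -38, both negative, so a sign-change argument is unavailable; we show f keeps this sign on the whole interval.
Shift to the endpoint -2: with x = -2 − u (0 < u < 2), one computes f(-2 − u) = -u^3 - 12u^2 - 42u - 38.
The nonzero coefficients here are all negative, so for u > 0 every term is negative (or zero), and the constant term -38 is strictly negative.
Therefore f(x) < 0 throughout (-4, -2), and f has no zero there.

No such root exists.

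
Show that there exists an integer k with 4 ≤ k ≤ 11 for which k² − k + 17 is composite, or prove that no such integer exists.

The values for k = 4, 5, …, 11 are 29, 37, 47, 59, 73, 89, 107, 127, and each of these is prime.
So no value in the range makes the expression composite.

No such integer k in that range exists.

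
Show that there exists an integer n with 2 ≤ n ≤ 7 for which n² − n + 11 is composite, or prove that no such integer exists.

No such integer n in that range exists.

The values for n = 2, 3, …, 7 are 13, 17, 23, 31, 41, 53, and each of these is prime.
So no value in the range makes the expression composite.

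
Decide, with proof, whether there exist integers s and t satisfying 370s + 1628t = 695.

No such integers exist.

Any value of 370s + 1628t is a multiple of gcd(370, 1628) = 74.
However 695 leaves remainder 29 on division by 74.
Hence no integers s, t satisfy the equation.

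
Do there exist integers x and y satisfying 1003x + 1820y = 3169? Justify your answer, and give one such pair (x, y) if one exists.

1003 and 1820 are coprime, so 1003x + 1820y ranges over all of ℤ.
Run the Euclidean algorithm on 1820 and 1003: 1820 = 1·1003 + 817, 1003 = 1·817 + 186, 817 = 4·186 + 73, 186 = 2·73 + 40, 73 = 1·40 + 33, 40 = 1·33 + 7, 33 = 4·7 + 5, 7 = 1·5 + 2, 5 = 2·2 + 1, 2 = 2·1 + 0.
Working back up the chain: 1 = 5 − 2·2 = 5 − 2·(7 − 1·5) = −2·7 + 3·5 = −2·7 + 3·(33 − 4·7) = 3·33 − 14·7 = 3·33 − 14·(40 − 1·33) = −14·40 + 17·33 = −14·40 + 17·(73 − 1·40) = 17·73 − 31·40 = 17·73 − 31·(186 − 2·73) = −31·186 + 79·73 = −31·186 + 79·(817 − 4·186) = 79·817 − 347·186 = 79·817 − 347·(1003 − 1·817) = −347·1003 + 426·817 = −347·1003 + 426·(1820 − 1·1003) = 426·1820 − 773·1003. So 1003·(-773) + 1820·426 = 1.
Multiplying through by 3169: x = (-773)·3169 = -2449637, y = 426·3169 = 1349994 is a solution.
The general solution is x = -2449637 + 1820k, y = 1349994 − 1003k; taking k = 1346 gives the smaller pair x = 83, y = -44.
Check: 1003·83 + 1820·(-44) = 83249 − 80080 = 3169. ✓

x = 83, y = -44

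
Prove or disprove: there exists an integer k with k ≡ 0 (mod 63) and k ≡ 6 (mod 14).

Both moduli are multiples of 7 = gcd(63, 14), so any solution would satisfy k ≡ 0 and k ≡ 6 modulo 7 simultaneously.
These are incompatible: 0 − 6 = -6 is not divisible by 7.
So no integer satisfies both congruences.

There is no such integer.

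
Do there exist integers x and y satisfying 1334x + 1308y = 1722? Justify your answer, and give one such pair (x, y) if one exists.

Since gcd(1334, 1308) = 2 and 1722 = 2·861, Bézout's identity guarantees a solution.
Dividing through by 2 reduces the equation to 667x + 654y = 861.
Euclidean algorithm: 667 = 1·654 + 13, 654 = 50·13 + 4, 13 = 3·4 + 1, 4 = 4·1 + 0.
Working back up the chain: 1 = 13 − 3·4 = 13 − 3·(654 − 50·13) = −3·654 + 151·13 = −3·654 + 151·(667 − 1·654) = 151·667 − 154·654. So 667·151 + 654·(-154) = 1.
Times 861: 667·130011 + 654·(-132594) = 861, so (130011, -132594) solves it.
Shifting by a multiple of (654, −667) keeps it a solution: x = 130011 − 198·654 = 519, y = -132594 + 198·667 = -528.
Indeed 1334·519 + 1308·(-528) = 692346 − 690624 = 1722.

x = 519, y = -528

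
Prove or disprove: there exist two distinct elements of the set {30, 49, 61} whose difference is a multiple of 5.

No, no such pair exists.

Reduce each element modulo 5: 30↦0, 49↦4, 61↦1.
These 3 residues are pairwise different, hence no difference of two elements is divisible by 5.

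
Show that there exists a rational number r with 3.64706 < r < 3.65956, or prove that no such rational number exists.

Look for a denominator N such that an integer falls strictly between N·3.64706 and N·3.65956. N = 20 works: 20·3.64706 = 72.94120 < 73 < 73.19120 = 20·3.65956.
So r = 73/20 works: it is a ratio of integers, and dividing 20·3.64706 < 73 < 20·3.65956 through by 20 gives 3.64706 < 73/20 < 3.65956.

r = 73/20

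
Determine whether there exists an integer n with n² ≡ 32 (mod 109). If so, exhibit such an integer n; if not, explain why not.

109 is prime, so by Euler's criterion 32 is a square mod 109 iff 32^((109−1)/2) = 32^54 ≡ 1 (mod 109).
Repeated squaring mod 109: 32^2 = 1024 ≡ 43; 32^4 ≡ 43² = 1849 ≡ 105; 32^8 ≡ 105² = 11025 ≡ 16; 32^16 ≡ 16² = 256 ≡ 38; 32^32 ≡ 38² = 1444 ≡ 27.
Since 54 = 32 + 16 + 4 + 2, 32^54 ≡ 27 · 38 · 105 · 43; multiplying out mod 109: 27·38 = 1026 ≡ 45, then 45·105 = 4725 ≡ 38, then 38·43 = 1634 ≡ 108. Thus 32^54 ≡ 108 ≡ −1 (mod 109).
The value −1 means 32 is a non-residue modulo 109, so n² ≡ 32 (mod 109) is impossible.

No, no such integer exists.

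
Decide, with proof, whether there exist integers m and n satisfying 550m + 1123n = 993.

m = 939, n = -459

Since gcd(550, 1123) = 1, every integer is an integer combination of 550 and 1123.
Run the Euclidean algorithm on 1123 and 550: 1123 = 2·550 + 23, 550 = 23·23 + 21, 23 = 1·21 + 2, 21 = 10·2 + 1, 2 = 2·1 + 0.
Working back up the chain: 1 = 21 − 10·2 = 21 − 10·(23 − 1·21) = −10·23 + 11·21 = −10·23 + 11·(550 − 23·23) = 11·550 − 263·23 = 11·550 − 263·(1123 − 2·550) = −263·1123 + 537·550. So 550·537 + 1123·(-263) = 1.
Times 993: 550·533241 + 1123·(-261159) = 993, so (533241, -261159) solves it.
Subtracting 474·1123 from m and adding 474·550 to n gives the tidier solution (939, -459).
Check: 550·939 + 1123·(-459) = 516450 − 515457 = 993. ✓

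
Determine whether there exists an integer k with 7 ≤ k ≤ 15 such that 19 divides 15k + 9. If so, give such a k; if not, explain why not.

k = 7

Try k = 7: 15·7 + 9 = 114 = 6·19, which is divisible by 19.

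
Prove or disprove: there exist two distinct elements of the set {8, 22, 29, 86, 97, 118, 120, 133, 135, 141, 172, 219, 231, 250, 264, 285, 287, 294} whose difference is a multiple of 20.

No such pair exists.

Two integers differ by a multiple of 20 exactly when they have the same residue mod 20. The residues are 8↦8, 22↦2, 29↦9, 86↦6, 97↦17, 118↦18, 120↦0, 133↦13, 135↦15, 141↦1, 172↦12, 219↦19, 231↦11, 250↦10, 264↦4, 285↦5, 287↦7, 294↦14.
All 18 residues are distinct, so no two elements differ by a multiple of 20.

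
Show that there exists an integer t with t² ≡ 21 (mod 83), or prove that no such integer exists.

Take t = 42. Then 42² = 1764 = 21·83 + 21, so 42² ≡ 21 (mod 83).

t = 42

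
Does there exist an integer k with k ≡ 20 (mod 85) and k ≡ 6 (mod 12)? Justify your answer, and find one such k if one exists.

k = 870

gcd(85, 12) = 1, so the Chinese Remainder Theorem guarantees exactly one residue class mod 1020 satisfying both.
Any solution of the first congruence is k = 20 + 85t; substituting into the second, 85t ≡ 6 − 20 ≡ 10 (mod 12).
85 ≡ 1 (mod 12), so this reads 1t ≡ 10 (mod 12). So t ≡ 10 (mod 12).
With t = 10: k = 20 + 85·10 = 870.
Verify: 870 = 10·85 + 20 and 870 = 72·12 + 6. ✓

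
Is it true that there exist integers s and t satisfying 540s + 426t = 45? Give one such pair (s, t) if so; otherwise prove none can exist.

No, no such integers exist.

Any value of 540s + 426t is a multiple of gcd(540, 426) = 6.
But 45 is not a multiple of 6 (it leaves remainder 3).
Therefore 540s + 426t = 45 has no solution in integers.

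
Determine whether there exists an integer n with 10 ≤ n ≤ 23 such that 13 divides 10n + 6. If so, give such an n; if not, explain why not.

n = 15 works, since 10·15 + 6 = 156 = 12·13.

n = 15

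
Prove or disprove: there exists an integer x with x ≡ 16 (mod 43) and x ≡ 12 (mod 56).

gcd(43, 56) = 1, so the Chinese Remainder Theorem guarantees exactly one residue class mod 2408 satisfying both.
Any solution of the first congruence is x = 16 + 43t; substituting into the second, 43t ≡ 12 − 16 ≡ 52 (mod 56).
Since 43·43 = 1849 = 33·56 + 1, the inverse of 43 mod 56 is 43.
Therefore t ≡ 43·52 = 2236 ≡ 52 (mod 56).
Taking t = 52 gives x = 16 + 43·52 = 2252.
Indeed 2252 ≡ 16 (mod 43) and 2252 ≡ 12 (mod 56).

x = 2252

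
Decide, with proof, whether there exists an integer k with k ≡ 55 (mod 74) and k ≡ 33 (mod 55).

gcd(74, 55) = 1, so the Chinese Remainder Theorem guarantees exactly one residue class mod 4070 satisfying both.
Write k = 55 + 74t and require 55 + 74t ≡ 33 (mod 55), i.e. 74t ≡ 33 (mod 55).
74 ≡ 19 (mod 55), so this reads 19t ≡ 33 (mod 55). Note 19·29 = 551 ≡ 1 (mod 55) (as 551 − 1 = 10·55), so 19⁻¹ ≡ 29.
Multiplying by 29: t ≡ 29·33 = 957 ≡ 22 (mod 55).
With t = 22: k = 55 + 74·22 = 1683.
Verify: 1683 = 22·74 + 55 and 1683 = 30·55 + 33. ✓

k = 1683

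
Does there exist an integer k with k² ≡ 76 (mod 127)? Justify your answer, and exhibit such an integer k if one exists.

k = 40

Take k = 40. Then 40² = 1600 = 12·127 + 76, so 40² ≡ 76 (mod 127).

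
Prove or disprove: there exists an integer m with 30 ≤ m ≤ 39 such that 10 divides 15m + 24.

No such integer m in that range exists.

For m = 30, 31, …, 39 the values of 15m + 24 modulo 10 are 4, 9, 4, 9, 4, 9, 4, 9, 4, 9 respectively.
Since 0 is absent from this list, 10 ∤ 15m + 24 for every m with 30 ≤ m ≤ 39.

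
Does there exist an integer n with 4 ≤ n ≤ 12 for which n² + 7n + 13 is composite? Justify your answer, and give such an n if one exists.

n = 4

At n = 4: 4² + 7·4 + 13 = 57 = 3·19, which is composite.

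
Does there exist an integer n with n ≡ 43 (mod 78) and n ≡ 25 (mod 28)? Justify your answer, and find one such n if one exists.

The moduli are not coprime: gcd(78, 28) = 2. Compatibility requires 2 ∣ (25 − 43) = -18, which holds, so solutions exist.
The integers ≡ 43 (mod 78) are 43, 121, 199, 277, …; their remainders mod 28 are 15, 9, 3, 25, so n = 277 is the first that is ≡ 25 (mod 28).
Check: 277 mod 78 = 43, 277 mod 28 = 25. ✓

n = 277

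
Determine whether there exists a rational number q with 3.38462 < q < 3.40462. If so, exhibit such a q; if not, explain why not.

q = 17/5

Multiplying by 5: 5·3.38462 = 16.92310 and 5·3.40462 = 17.02310, so the integer 17 lies strictly between them.
Dividing back, 3.38462 < 17/5 < 3.40462, and 17/5 is rational.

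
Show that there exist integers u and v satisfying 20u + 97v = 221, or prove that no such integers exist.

u = 45, v = -7

Since gcd(20, 97) = 1, every integer is an integer combination of 20 and 97.
Run the Euclidean algorithm on 97 and 20: 97 = 4·20 + 17, 20 = 1·17 + 3, 17 = 5·3 + 2, 3 = 1·2 + 1, 2 = 2·1 + 0.
Back-substituting, 1 = 3 − 1·2 = 3 − (17 − 5·3) = −17 + 6·3 = −17 + 6·(20 − 1·17) = 6·20 − 7·17 = 6·20 − 7·(97 − 4·20) = −7·97 + 34·20; that is, 20·34 + 97·(-7) = 1.
Times 221: 20·7514 + 97·(-1547) = 221, so (7514, -1547) solves it.
Subtracting 77·97 from u and adding 77·20 to v gives the tidier solution (45, -7).
Indeed 20·45 + 97·(-7) = 900 − 679 = 221.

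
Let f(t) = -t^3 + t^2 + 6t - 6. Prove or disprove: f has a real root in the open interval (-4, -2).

Yes, f has a root in the interval.

f(-4) = 50 and f(-2) = -6, which have opposite signs.
As a polynomial, f is continuous on every closed interval.
By the Intermediate Value Theorem, f takes the value 0 somewhere in the open interval.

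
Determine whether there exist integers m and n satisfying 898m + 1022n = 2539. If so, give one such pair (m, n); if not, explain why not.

Both 898 and 1022 are divisible by gcd(898, 1022) = 2, hence so is any combination 898m + 1022n.
However 2539 leaves remainder 1 on division by 2.
Hence no integers m, n satisfy the equation.

No, no such integers exist.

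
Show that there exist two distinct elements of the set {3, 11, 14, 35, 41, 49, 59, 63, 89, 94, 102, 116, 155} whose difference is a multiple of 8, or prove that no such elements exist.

Yes: 3 and 11.

3 mod 8 = 3 and 11 mod 8 = 3, so 11 − 3 = 8 = 1·8.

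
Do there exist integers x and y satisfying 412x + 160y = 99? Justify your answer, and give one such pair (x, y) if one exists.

No such integers exist.

gcd(412, 160) = 4, so every integer of the form 412x + 160y is a multiple of 4.
But 99 is not a multiple of 4 (it leaves remainder 3).
Therefore 412x + 160y = 99 has no solution in integers.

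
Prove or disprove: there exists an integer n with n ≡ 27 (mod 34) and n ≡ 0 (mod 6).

No such integer exists.

Reduce both congruences modulo 2, which divides 34 and 6: they say n ≡ 27 (mod 2) and n ≡ 0 (mod 2).
These are incompatible: 27 − 0 = 27 is not divisible by 2.
Hence the system has no solution.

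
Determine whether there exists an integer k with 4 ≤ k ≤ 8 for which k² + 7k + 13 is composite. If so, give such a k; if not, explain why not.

At k = 4: 4² + 7·4 + 13 = 57 = 3·19, which is composite.

k = 4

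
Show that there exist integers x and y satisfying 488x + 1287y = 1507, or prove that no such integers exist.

x = 11, y = -3

Since gcd(488, 1287) = 1, every integer is an integer combination of 488 and 1287.
Dividing repeatedly: 1287 = 2·488 + 311, 488 = 1·311 + 177, 311 = 1·177 + 134, 177 = 1·134 + 43, 134 = 3·43 + 5, 43 = 8·5 + 3, 5 = 1·3 + 2, 3 = 1·2 + 1, 2 = 2·1 + 0.
Unwinding: 1 = 3 − 1·2 = 3 − (5 − 1·3) = −5 + 2·3 = −5 + 2·(43 − 8·5) = 2·43 − 17·5 = 2·43 − 17·(134 − 3·43) = −17·134 + 53·43 = −17·134 + 53·(177 − 1·134) = 53·177 − 70·134 = 53·177 − 70·(311 − 1·177) = −70·311 + 123·177 = −70·311 + 123·(488 − 1·311) = 123·488 − 193·311 = 123·488 − 193·(1287 − 2·488) = −193·1287 + 509·488, i.e. 488·509 + 1287·(-193) = 1.
Multiplying through by 1507: x = 509·1507 = 767063, y = (-193)·1507 = -290851 is a solution.
Shifting by a multiple of (1287, −488) keeps it a solution: x = 767063 − 596·1287 = 11, y = -290851 + 596·488 = -3.
Indeed 488·11 + 1287·(-3) = 5368 − 3861 = 1507.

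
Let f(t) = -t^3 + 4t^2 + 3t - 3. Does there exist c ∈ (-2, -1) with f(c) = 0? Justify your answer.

f(-2) = 15 and f(-1) = -1, which have opposite signs.
As a polynomial, f is continuous on every closed interval.
So by the Intermediate Value Theorem there is a c strictly between -2 and -1 with f(c) = 0.

Yes, such a c exists.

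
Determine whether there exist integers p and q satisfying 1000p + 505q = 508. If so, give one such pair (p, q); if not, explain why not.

gcd(1000, 505) = 5, so every integer of the form 1000p + 505q is a multiple of 5.
But 508 = 5·101 + 3, so 5 ∤ 508.
So the equation is unsolvable over ℤ.

There are no such integers.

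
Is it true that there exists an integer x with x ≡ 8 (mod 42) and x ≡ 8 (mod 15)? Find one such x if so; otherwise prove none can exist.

x = 8

The moduli are not coprime: gcd(42, 15) = 3. Compatibility requires 3 ∣ (8 − 8) = 0, which holds, so solutions exist.
In fact x = 8 itself already satisfies 8 mod 15 = 8.
Check: 8 mod 42 = 8, 8 mod 15 = 8. ✓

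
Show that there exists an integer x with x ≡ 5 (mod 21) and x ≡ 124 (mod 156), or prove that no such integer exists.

No, no such integer exists.

gcd(21, 156) = 3. If x ≡ 5 (mod 21) and x ≡ 124 (mod 156), then x ≡ 5 (mod 3) and x ≡ 124 (mod 3).
However 5 ≡ 2 and 124 ≡ 1 (mod 3), and 2 ≠ 1.
So no integer satisfies both congruences.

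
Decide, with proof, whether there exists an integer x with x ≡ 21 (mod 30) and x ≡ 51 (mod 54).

x = 51

The moduli are not coprime: gcd(30, 54) = 6. Compatibility requires 6 ∣ (51 − 21) = 30, which holds, so solutions exist.
Step through x = 21, 21 + 30, 21 + 2·30, …: the values 21, 51 reduce mod 54 to 21, 51. The value 51 hits 51.
Verify: 51 = 1·30 + 21 and 51 = 0·54 + 51. ✓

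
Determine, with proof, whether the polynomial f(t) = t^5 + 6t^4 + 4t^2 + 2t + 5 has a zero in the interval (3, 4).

The endpoint values f(3) = 776 and f(4) = 2637 are both positive. Claim: f(t) > 0 for every t in (3, 4).
Substitute t = 3 + u, where 0 < u < 1 on the interval. Expanding, f(3 + u) = u^5 + 21u^4 + 162u^3 + 598u^2 + 1079u + 776.
The nonzero coefficients here are all positive, so for u > 0 every term is positive (or zero), and the constant term 776 is strictly positive.
So f is strictly positive on (3, 4); no root exists in the interval.

No such root exists.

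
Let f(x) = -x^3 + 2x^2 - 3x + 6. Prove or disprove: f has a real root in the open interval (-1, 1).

Evaluate at the endpoints: f(-1) = 12, f(1) = 4 — same sign (positive).
The derivative f'(x) = -3x^2 + 4x - 3 is a quadratic with discriminant 4² − 4·(-3)·(-3) = -20 < 0; it never vanishes, so it is always negative (sign of the leading coefficient).
Hence f is strictly decreasing on ℝ, and in particular on [-1, 1]. A strictly monotone function with same-sign endpoint values stays positive on the whole interval, so f has no zero in (-1, 1).

No such root exists.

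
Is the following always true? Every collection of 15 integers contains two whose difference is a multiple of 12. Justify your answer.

Partition the integers by their residue mod 12; there are 12 classes.
With 15 integers and only 12 classes, the pigeonhole principle forces two of them, say a and b, into the same class.
Then a ≡ b (mod 12), i.e. 12 ∣ (a − b).

Yes.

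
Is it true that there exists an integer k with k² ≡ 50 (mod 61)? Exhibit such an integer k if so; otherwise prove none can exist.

61 is prime, so by Euler's criterion 50 is a square mod 61 iff 50^((61−1)/2) = 50^30 ≡ 1 (mod 61).
Squaring successively (mod 61): 50^2 = 2500 ≡ 60; 50^4 ≡ 60² = 3600 ≡ 1; 50^8 ≡ 1² = 1 ≡ 1; 50^16 ≡ 1² = 1 ≡ 1.
Since 30 = 16 + 8 + 4 + 2, 50^30 ≡ 1 · 1 · 1 · 60; multiplying out mod 61: 1·1 = 1 ≡ 1, then 1·1 = 1 ≡ 1, then 1·60 = 60 ≡ 60. Thus 50^30 ≡ 60 ≡ −1 (mod 61).
By Euler's criterion 50 is a quadratic non-residue mod 61: no k satisfies k² ≡ 50 (mod 61).

There is no such integer.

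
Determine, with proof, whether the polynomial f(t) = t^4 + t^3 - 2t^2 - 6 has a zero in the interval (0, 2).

f(0) = -6 and f(2) = 10, which have opposite signs.
Since f is a polynomial it is continuous on [0, 2].
By the Intermediate Value Theorem f must vanish at some point of (0, 2).

Yes, f has a root in the interval.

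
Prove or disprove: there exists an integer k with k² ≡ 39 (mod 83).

Apply Euler's criterion with the prime 83: 39 is a quadratic residue iff 39^41 ≡ 1 (mod 83), and a non-residue iff it is ≡ −1.
Repeated squaring mod 83: 39^2 = 1521 ≡ 27; 39^4 ≡ 27² = 729 ≡ 65; 39^8 ≡ 65² = 4225 ≡ 75; 39^16 ≡ 75² = 5625 ≡ 64; 39^32 ≡ 64² = 4096 ≡ 29.
Since 41 = 32 + 8 + 1, 39^41 ≡ 29 · 75 · 39; multiplying out mod 83: 29·75 = 2175 ≡ 17, then 17·39 = 663 ≡ 82. Thus 39^41 ≡ 82 ≡ −1 (mod 83).
By Euler's criterion 39 is a quadratic non-residue mod 83: no k satisfies k² ≡ 39 (mod 83).

No, no such integer exists.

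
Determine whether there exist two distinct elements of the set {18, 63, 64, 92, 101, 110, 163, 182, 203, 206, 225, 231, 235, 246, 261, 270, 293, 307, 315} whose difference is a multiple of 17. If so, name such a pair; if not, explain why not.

Reduce each element mod 17: 18↦1, 63↦12, 64↦13, 92↦7, 101↦16, 110↦8, 163↦10, 182↦12, 203↦16, 206↦2, 225↦4, 231↦10, 235↦14, 246↦8, 261↦6, 270↦15, 293↦4, 307↦1, 315↦9. The residue 1 repeats (at 18 and 307), and 307 − 18 = 289 = 17·17.

Yes: 18 and 307.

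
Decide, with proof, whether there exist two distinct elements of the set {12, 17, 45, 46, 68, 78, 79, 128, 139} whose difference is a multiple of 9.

Residues mod 9: 12↦3, 17↦8, 45↦0, 46↦1, 68↦5, 78↦6, 79↦7, 128↦2, 139↦4.
No residue repeats among the 9 elements, so no pair has difference ≡ 0 (mod 9).

No, no such pair exists.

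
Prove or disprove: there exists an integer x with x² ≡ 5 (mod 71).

Take x = 17. Then 17² = 289 = 4·71 + 5, so 17² ≡ 5 (mod 71).

x = 17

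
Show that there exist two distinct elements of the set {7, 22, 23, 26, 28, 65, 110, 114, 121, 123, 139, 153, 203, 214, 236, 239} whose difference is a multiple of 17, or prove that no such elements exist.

Two integers differ by a multiple of 17 exactly when they have the same residue mod 17. The residues are 7↦7, 22↦5, 23↦6, 26↦9, 28↦11, 65↦14, 110↦8, 114↦12, 121↦2, 123↦4, 139↦3, 153↦0, 203↦16, 214↦10, 236↦15, 239↦1.
These 16 residues are pairwise different, hence no difference of two elements is divisible by 17.

No, no such pair exists.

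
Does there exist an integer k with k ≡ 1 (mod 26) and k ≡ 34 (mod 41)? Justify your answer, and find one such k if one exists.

k = 157

Since 26 and 41 share no common factor, CRT says the pair of congruences has a solution (unique mod 1066).
Write k = 1 + 26t and require 1 + 26t ≡ 34 (mod 41), i.e. 26t ≡ 33 (mod 41).
To invert 26 modulo 41: 41 = 1·26 + 15, 26 = 1·15 + 11, 15 = 1·11 + 4, 11 = 2·4 + 3, 4 = 1·3 + 1, 3 = 3·1 + 0, and unwinding, 1 = 4 − 1·3 = 4 − (11 − 2·4) = −11 + 3·4 = −11 + 3·(15 − 1·11) = 3·15 − 4·11 = 3·15 − 4·(26 − 1·15) = −4·26 + 7·15 = −4·26 + 7·(41 − 1·26) = 7·41 − 11·26. Thus 26⁻¹ ≡ -11 ≡ 30 (mod 41).
Therefore t ≡ 30·33 = 990 ≡ 6 (mod 41).
Taking t = 6 gives k = 1 + 26·6 = 157.
Verify: 157 = 6·26 + 1 and 157 = 3·41 + 34. ✓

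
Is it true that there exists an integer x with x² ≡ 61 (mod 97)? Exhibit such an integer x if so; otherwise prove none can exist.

Take x = 35. Then 35² = 1225 = 12·97 + 61, so 35² ≡ 61 (mod 97).

x = 35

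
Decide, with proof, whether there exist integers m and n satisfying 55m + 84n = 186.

m = 66, n = -41

Since gcd(55, 84) = 1, every integer is an integer combination of 55 and 84.
Dividing repeatedly: 84 = 1·55 + 29, 55 = 1·29 + 26, 29 = 1·26 + 3, 26 = 8·3 + 2, 3 = 1·2 + 1, 2 = 2·1 + 0.
Unwinding: 1 = 3 − 1·2 = 3 − (26 − 8·3) = −26 + 9·3 = −26 + 9·(29 − 1·26) = 9·29 − 10·26 = 9·29 − 10·(55 − 1·29) = −10·55 + 19·29 = −10·55 + 19·(84 − 1·55) = 19·84 − 29·55, i.e. 55·(-29) + 84·19 = 1.
Scaling by 186 gives the particular solution (m, n) = (-5394, 3534).
Adding 65·84 to m and subtracting 65·55 from n gives the tidier solution (66, -41).
Indeed 55·66 + 84·(-41) = 3630 − 3444 = 186.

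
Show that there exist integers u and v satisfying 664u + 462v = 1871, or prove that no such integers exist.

There are no such integers.

gcd(664, 462) = 2, so every integer of the form 664u + 462v is a multiple of 2.
But 1871 is not a multiple of 2 (it leaves remainder 1).
Therefore 664u + 462v = 1871 has no solution in integers.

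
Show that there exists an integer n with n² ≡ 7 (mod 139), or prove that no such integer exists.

n = 29

n = 29 works: 29² = 841, and 841 − 7 = 834 = 6·139.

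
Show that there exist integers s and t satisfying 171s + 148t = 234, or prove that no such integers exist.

s = 126, t = -144

171 and 148 are coprime, so 171s + 148t ranges over all of ℤ.
Euclidean algorithm: 171 = 1·148 + 23, 148 = 6·23 + 10, 23 = 2·10 + 3, 10 = 3·3 + 1, 3 = 3·1 + 0.
Working back up the chain: 1 = 10 − 3·3 = 10 − 3·(23 − 2·10) = −3·23 + 7·10 = −3·23 + 7·(148 − 6·23) = 7·148 − 45·23 = 7·148 − 45·(171 − 1·148) = −45·171 + 52·148. So 171·(-45) + 148·52 = 1.
Scaling by 234 gives the particular solution (s, t) = (-10530, 12168).
The general solution is s = -10530 + 148k, t = 12168 − 171k; taking k = 72 gives the smaller pair s = 126, t = -144.
Check: 171·126 + 148·(-144) = 21546 − 21312 = 234. ✓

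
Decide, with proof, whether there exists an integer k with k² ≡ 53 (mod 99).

No such integer exists.

Work modulo the divisor 3 of 99. If k² ≡ 53 (mod 99) then k² ≡ 2 (mod 3).
Since (3 − k)² ≡ k² (mod 3), it suffices to square k = 0, 1, …, 1: the residues are 0, 1.
The set of squares mod 3 is therefore {0, 1}, which does not contain 2.
Hence no integer k has k² ≡ 53 (mod 99).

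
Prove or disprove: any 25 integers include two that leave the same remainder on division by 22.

Partition the integers by their residue mod 22; there are 22 classes.
With 25 integers and only 22 classes, the pigeonhole principle forces two of them, say a and b, into the same class.
That is, a and b leave the same remainder on division by 22, as claimed.

True.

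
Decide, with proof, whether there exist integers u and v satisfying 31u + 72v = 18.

u = 54, v = -23

31 and 72 are coprime, so 31u + 72v ranges over all of ℤ.
Dividing repeatedly: 72 = 2·31 + 10, 31 = 3·10 + 1, 10 = 10·1 + 0.
Working back up the chain: 1 = 31 − 3·10 = 31 − 3·(72 − 2·31) = −3·72 + 7·31. So 31·7 + 72·(-3) = 1.
Multiplying through by 18: u = 7·18 = 126, v = (-3)·18 = -54 is a solution.
Subtracting 1·72 from u and adding 1·31 to v gives the tidier solution (54, -23).
Indeed 31·54 + 72·(-23) = 1674 − 1656 = 18.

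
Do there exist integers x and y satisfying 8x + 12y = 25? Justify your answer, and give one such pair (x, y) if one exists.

gcd(8, 12) = 4, so every integer of the form 8x + 12y is a multiple of 4.
But 25 = 4·6 + 1, so 4 ∤ 25.
Therefore 8x + 12y = 25 has no solution in integers.

No such integers exist.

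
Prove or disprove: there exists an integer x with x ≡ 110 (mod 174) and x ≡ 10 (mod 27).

Reduce both congruences modulo 3, which divides 174 and 27: they say x ≡ 110 (mod 3) and x ≡ 10 (mod 3).
But 110 mod 3 = 2 while 10 mod 3 = 1, a contradiction.
So no integer satisfies both congruences.

No such integer exists.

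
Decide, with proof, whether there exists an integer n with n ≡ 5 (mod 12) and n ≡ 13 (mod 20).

n = 53

The moduli are not coprime: gcd(12, 20) = 4. Compatibility requires 4 ∣ (13 − 5) = 8, which holds, so solutions exist.
Step through n = 5, 5 + 12, 5 + 2·12, …: the values 5, 17, 29, 41, 53 reduce mod 20 to 5, 17, 9, 1, 13. The value 53 hits 13.
Verify: 53 = 4·12 + 5 and 53 = 2·20 + 13. ✓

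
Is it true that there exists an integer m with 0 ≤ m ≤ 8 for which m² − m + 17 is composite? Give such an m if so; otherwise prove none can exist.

The values for m = 0, 1, …, 8 are 17, 17, 19, 23, 29, 37, 47, 59, 73, and each of these is prime.
So no value in the range makes the expression composite.

There is no such integer m in that range.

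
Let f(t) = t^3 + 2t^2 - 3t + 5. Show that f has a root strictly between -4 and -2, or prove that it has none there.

Yes, f has a root in the interval.

f(-4) = -15 and f(-2) = 11, which have opposite signs.
f is continuous everywhere (it is a polynomial), in particular on [-4, -2].
By the Intermediate Value Theorem f must vanish at some point of (-4, -2).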